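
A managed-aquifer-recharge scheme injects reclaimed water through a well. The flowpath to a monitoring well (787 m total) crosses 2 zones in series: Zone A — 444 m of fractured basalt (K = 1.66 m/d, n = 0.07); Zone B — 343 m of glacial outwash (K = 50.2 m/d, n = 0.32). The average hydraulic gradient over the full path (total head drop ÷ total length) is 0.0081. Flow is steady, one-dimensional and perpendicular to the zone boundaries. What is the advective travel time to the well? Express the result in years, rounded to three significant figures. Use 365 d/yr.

For zones in series the flux q is common to all zones; the equivalent conductivity is the harmonic (thickness-weighted) mean, K_eq = L_total / Σ(L_j/K_j).
Σ(L/K) = 444/1.66 + 343/50.2 = 267.5 + 6.833 = 274.3 d
K_eq = L_total / Σ(L/K) = 787 / 274.3 = 2.869 m/d
q = K_eq · i = 2.869 × 0.0081 = 0.02324 m/d (same in every zone)
Zone A: v = q/n = 0.02324/0.07 = 0.3320 m/d → t_A = 444/0.3320 = 1337 d
Zone B: v = q/n = 0.02324/0.32 = 0.07262 m/d → t_B = 343/0.07262 = 4723 d
Total t = 1337 + 4723 = 6060 d
   = 6060 / 365 = 16.6 yr

16.6 years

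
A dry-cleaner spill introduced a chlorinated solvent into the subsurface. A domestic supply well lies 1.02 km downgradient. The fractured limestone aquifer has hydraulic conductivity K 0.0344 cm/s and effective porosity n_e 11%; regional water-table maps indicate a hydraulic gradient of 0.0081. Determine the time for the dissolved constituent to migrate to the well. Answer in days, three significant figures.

466 days

K = 0.0344 cm/s × 864 = 29.72 m/d
Darcy flux q = K·i = 29.72 × 0.0081 = 0.2407 m/d
Average linear velocity = 0.2407 / 0.11 = 2.189 m/d
L = 1.02 km = 1020 m
t = L / v = 1020 / 2.189 = 466.1 d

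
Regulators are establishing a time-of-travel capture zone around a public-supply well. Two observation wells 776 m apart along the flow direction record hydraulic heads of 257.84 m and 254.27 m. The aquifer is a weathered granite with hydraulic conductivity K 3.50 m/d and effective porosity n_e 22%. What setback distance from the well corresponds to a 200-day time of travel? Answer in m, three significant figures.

Hydraulic gradient i = (257.84 − 254.27) / 776 = 3.57 / 776 = 0.004601
Specific discharge q = 3.50 × 0.004601 = 0.01610 m/d
v_s = q/n_e = 0.01610/0.22 = 0.07319 m/d
L = v × T = 0.07319 × 200 = 14.64 m

14.6 m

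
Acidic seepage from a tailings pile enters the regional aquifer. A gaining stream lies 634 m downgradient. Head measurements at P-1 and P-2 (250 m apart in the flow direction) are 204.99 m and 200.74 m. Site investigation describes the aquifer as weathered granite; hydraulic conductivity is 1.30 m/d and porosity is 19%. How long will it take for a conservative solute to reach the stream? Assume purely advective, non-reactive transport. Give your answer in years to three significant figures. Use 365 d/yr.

Hydraulic gradient i = (204.99 − 200.74) / 250 = 4.25 / 250 = 0.01700
q = Ki = 1.30 × 0.01700 = 0.02210 m/d
v = Ki/n = 1.30·0.01700/0.19 = 0.1163 m/d
t = L / v = 634 / 0.1163 = 5451 d
   = 5451 / 365 = 14.9 yr

14.9 years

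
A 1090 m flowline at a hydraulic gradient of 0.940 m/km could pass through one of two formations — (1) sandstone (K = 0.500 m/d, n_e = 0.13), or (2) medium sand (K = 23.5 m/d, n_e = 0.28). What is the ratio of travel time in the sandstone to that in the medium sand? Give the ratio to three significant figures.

Unit 1 (sandstone): v = 0.500×9.4e-4/0.13 = 0.003615 m/d, t = 1090/0.003615 = 301500 d
Unit 2 (medium sand): v = 23.5×9.4e-4/0.28 = 0.07889 m/d, t = 1090/0.07889 = 13820 d
t(sandstone) / t(medium sand) = 301500/13820 = 21.8

21.8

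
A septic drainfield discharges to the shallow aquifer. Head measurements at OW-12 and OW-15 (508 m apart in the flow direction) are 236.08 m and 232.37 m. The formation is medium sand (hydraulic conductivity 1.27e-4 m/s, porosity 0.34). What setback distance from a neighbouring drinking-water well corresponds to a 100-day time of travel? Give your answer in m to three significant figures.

23.6 m

Hydraulic gradient i = (236.08 − 232.37) / 508 = 3.71 / 508 = 0.007303
K = 1.27e-4 m/s × 86400 s/d = 10.97 m/d
q = Ki = 10.97 × 0.007303 = 0.08014 m/d
v = Ki/n = 10.97·0.007303/0.34 = 0.2357 m/d
L = v × T = 0.2357 × 100 = 23.57 m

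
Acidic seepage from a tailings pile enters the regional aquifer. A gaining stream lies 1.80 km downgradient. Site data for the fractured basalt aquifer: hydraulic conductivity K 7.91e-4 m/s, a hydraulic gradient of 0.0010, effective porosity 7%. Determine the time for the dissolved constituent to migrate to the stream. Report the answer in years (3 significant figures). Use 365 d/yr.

K = 7.91e-4 m/s × 86400 s/d = 68.34 m/d
Specific discharge q = 68.34 × 0.0010 = 0.06834 m/d
Seepage velocity v = q / n = 0.06834 / 0.07 = 0.9763 m/d
L = 1.80 km = 1800 m
t = L / v = 1800 / 0.9763 = 1844 d
   = 1844 / 365 = 5.05 yr

5.05 years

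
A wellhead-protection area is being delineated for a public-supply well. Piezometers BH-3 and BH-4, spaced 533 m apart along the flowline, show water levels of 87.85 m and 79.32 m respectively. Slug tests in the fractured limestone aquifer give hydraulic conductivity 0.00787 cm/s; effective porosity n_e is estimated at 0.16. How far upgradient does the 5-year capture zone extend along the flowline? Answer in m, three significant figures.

Hydraulic gradient i = (87.85 − 79.32) / 533 = 8.53 / 533 = 0.01600
K = 0.00787 cm/s × 864 = 6.800 m/d
q = Ki = 6.800 × 0.01600 = 0.1088 m/d
v_s = q/n_e = 0.1088/0.16 = 0.6801 m/d
T = 5 yr × 365 = 1825 d
L = v × T = 0.6801 × 1825 = 1241 m

1240 m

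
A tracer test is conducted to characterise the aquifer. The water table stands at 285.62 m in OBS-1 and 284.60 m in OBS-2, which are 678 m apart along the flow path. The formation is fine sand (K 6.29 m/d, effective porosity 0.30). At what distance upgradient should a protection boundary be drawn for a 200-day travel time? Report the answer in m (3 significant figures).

6.31 m

Hydraulic gradient i = (285.62 − 284.60) / 678 = 1.02 / 678 = 0.001504
q = Ki = 6.29 × 0.001504 = 0.009463 m/d
v = Ki/n = 6.29·0.001504/0.30 = 0.03154 m/d
L = v × T = 0.03154 × 200 = 6.309 m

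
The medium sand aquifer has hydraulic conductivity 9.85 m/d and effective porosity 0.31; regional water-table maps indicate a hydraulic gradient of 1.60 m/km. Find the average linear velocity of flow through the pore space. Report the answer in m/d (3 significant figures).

Darcy flux q = K·i = 9.85 × 0.0016 = 0.01576 m/d
Seepage velocity v = q / n = 0.01576 / 0.31 = 0.05084 m/d

0.0508 m/d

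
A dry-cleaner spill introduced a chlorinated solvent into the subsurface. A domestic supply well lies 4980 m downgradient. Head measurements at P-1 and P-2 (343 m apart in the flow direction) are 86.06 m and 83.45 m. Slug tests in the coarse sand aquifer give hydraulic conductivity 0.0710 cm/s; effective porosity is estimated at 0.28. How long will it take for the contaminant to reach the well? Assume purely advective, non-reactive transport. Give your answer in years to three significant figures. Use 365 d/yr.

8.18 years

Hydraulic gradient i = (86.06 − 83.45) / 343 = 2.61 / 343 = 0.007609
K = 0.0710 cm/s × 864 = 61.34 m/d
Specific discharge q = 61.34 × 0.007609 = 0.4668 m/d
Seepage velocity v = q / n = 0.4668 / 0.28 = 1.667 m/d
t = L / v = 4980 / 1.667 = 2987 d
   = 2987 / 365 = 8.18 yr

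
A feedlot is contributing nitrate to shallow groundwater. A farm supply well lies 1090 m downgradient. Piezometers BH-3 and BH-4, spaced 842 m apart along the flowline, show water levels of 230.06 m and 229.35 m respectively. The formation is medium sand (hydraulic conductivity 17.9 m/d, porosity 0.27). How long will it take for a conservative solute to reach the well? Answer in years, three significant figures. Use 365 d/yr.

Hydraulic gradient i = (230.06 − 229.35) / 842 = 0.71 / 842 = 8.432e-4
Darcy flux q = K·i = 17.9 × 8.432e-4 = 0.01509 m/d
Seepage velocity v = q / n = 0.01509 / 0.27 = 0.05590 m/d
t = L / v = 1090 / 0.05590 = 19500 d
   = 19500 / 365 = 53.4 yr

53.4 years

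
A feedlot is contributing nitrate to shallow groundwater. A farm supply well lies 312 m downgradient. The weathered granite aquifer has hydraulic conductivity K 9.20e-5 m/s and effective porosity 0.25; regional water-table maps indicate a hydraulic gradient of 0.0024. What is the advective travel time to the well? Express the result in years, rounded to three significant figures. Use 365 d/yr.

11.2 years

K = 9.20e-5 m/s × 86400 s/d = 7.949 m/d
Darcy flux q = K·i = 7.949 × 0.0024 = 0.01908 m/d
Seepage velocity v = q / n = 0.01908 / 0.25 = 0.07631 m/d
t = L / v = 312 / 0.07631 = 4089 d
   = 4089 / 365 = 11.2 yr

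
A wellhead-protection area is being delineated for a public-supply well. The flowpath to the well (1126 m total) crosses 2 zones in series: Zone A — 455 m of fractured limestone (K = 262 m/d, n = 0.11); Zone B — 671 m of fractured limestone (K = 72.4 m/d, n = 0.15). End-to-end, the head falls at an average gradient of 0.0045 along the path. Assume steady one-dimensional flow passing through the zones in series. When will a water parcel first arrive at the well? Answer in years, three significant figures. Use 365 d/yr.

For zones in series the flux q is common to all zones; the equivalent conductivity is the harmonic (thickness-weighted) mean, K_eq = L_total / Σ(L_j/K_j).
Σ(L/K) = 455/262 + 671/72.4 = 1.737 + 9.268 = 11.00 d
K_eq = L_total / Σ(L/K) = 1126 / 11.00 = 102.3 m/d
q = K_eq · i = 102.3 × 0.0045 = 0.4604 m/d (same in every zone)
Zone A: v = q/n = 0.4604/0.11 = 4.186 m/d → t_A = 455/4.186 = 108.7 d
Zone B: v = q/n = 0.4604/0.15 = 3.070 m/d → t_B = 671/3.070 = 218.6 d
Total t = 108.7 + 218.6 = 327.3 d
   = 327.3 / 365 = 0.897 yr

0.897 years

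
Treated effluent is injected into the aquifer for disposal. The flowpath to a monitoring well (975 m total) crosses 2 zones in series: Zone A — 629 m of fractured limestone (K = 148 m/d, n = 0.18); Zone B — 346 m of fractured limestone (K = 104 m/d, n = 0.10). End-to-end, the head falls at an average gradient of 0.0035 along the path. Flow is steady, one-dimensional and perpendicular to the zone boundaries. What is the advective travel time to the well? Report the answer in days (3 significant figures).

For zones in series the flux q is common to all zones; the equivalent conductivity is the harmonic (thickness-weighted) mean, K_eq = L_total / Σ(L_j/K_j).
Σ(L/K) = 629/148 + 346/104 = 4.250 + 3.327 = 7.577 d
K_eq = L_total / Σ(L/K) = 975 / 7.577 = 128.7 m/d
q = K_eq · i = 128.7 × 0.0035 = 0.4504 m/d (same in every zone)
Zone A: v = q/n = 0.4504/0.18 = 2.502 m/d → t_A = 629/2.502 = 251.4 d
Zone B: v = q/n = 0.4504/0.10 = 4.504 m/d → t_B = 346/4.504 = 76.82 d
Total t = 251.4 + 76.82 = 328.2 d

328 days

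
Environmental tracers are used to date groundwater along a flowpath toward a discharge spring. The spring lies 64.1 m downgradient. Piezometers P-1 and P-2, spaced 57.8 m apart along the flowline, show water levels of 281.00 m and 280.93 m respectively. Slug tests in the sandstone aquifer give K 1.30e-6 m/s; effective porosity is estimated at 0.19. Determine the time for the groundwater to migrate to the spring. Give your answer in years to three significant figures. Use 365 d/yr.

245 years

Hydraulic gradient i = (281.00 − 280.93) / 57.8 = 0.07 / 57.8 = 0.001211
K = 1.30e-6 m/s × 86400 s/d = 0.1123 m/d
Specific discharge q = 0.1123 × 0.001211 = 1.360e-4 m/d
v_s = q/n_e = 1.360e-4/0.19 = 7.159e-4 m/d
t = L / v = 64.1 / 7.159e-4 = 89530 d
   = 89530 / 365 = 245 yr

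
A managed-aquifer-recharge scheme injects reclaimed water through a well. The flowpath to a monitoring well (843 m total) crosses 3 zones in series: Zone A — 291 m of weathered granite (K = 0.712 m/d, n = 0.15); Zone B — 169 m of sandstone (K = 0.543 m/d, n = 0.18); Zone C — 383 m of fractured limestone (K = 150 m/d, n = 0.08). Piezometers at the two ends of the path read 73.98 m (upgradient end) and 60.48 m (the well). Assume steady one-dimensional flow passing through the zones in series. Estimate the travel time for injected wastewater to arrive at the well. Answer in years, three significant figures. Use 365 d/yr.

15.4 years

Total head drop ΔH = 73.98 − 60.48 = 13.50 m
Continuity: the same q passes through each zone, so ΔH = q·Σ(L_j/K_j) — the zones act as resistances in series.
Σ(L/K) = 291/0.712 + 169/0.543 + 383/150 = 408.7 + 311.2 + 2.553 = 722.5 d
q = ΔH / Σ(L/K) = 13.50 / 722.5 = 0.01869 m/d (same in every zone)
Zone A: v = q/n = 0.01869/0.15 = 0.1246 m/d → t_A = 291/0.1246 = 2336 d
Zone B: v = q/n = 0.01869/0.18 = 0.1038 m/d → t_B = 169/0.1038 = 1628 d
Zone C: v = q/n = 0.01869/0.08 = 0.2336 m/d → t_C = 383/0.2336 = 1640 d
Total t = 2336 + 1628 + 1640 = 5604 d
   = 5604 / 365 = 15.4 yr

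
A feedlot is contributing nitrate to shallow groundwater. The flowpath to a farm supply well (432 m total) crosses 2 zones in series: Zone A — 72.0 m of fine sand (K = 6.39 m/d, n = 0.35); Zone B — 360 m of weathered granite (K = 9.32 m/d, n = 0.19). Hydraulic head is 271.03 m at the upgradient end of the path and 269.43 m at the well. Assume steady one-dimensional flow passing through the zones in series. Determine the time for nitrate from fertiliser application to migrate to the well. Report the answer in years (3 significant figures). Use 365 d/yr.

8.00 years

Total head drop ΔH = 271.03 − 269.43 = 1.60 m
Continuity: the same q passes through each zone, so ΔH = q·Σ(L_j/K_j) — the zones act as resistances in series.
Σ(L/K) = 72.0/6.39 + 360/9.32 = 11.27 + 38.63 = 49.89 d
q = ΔH / Σ(L/K) = 1.60 / 49.89 = 0.03207 m/d (same in every zone)
Zone A: v = q/n = 0.03207/0.35 = 0.09162 m/d → t_A = 72.0/0.09162 = 785.8 d
Zone B: v = q/n = 0.03207/0.19 = 0.1688 m/d → t_B = 360/0.1688 = 2133 d
Total t = 785.8 + 2133 = 2919 d
   = 2919 / 365 = 8.00 yr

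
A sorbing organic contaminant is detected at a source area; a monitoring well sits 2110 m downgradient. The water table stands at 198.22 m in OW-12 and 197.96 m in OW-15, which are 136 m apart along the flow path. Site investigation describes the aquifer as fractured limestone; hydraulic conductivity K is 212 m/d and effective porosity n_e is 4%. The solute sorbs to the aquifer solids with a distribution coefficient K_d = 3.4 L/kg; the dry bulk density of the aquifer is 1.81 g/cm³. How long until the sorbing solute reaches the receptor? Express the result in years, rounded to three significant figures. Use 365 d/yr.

88.3 years

Hydraulic gradient i = (198.22 − 197.96) / 136 = 0.26 / 136 = 0.001912
Darcy flux q = K·i = 212 × 0.001912 = 0.4053 m/d
v = Ki/n = 212·0.001912/0.04 = 10.13 m/d
Retardation R = 1 + ρ_b·K_d/n = 1 + 1.81×3.4/0.04 = 154.9
Contaminant velocity v_c = v/R = 10.13/154.9 = 0.06543 m/d
t = L/v_c = 2110/0.06543 = 32250 d
   = 32250/365 = 88.3 yr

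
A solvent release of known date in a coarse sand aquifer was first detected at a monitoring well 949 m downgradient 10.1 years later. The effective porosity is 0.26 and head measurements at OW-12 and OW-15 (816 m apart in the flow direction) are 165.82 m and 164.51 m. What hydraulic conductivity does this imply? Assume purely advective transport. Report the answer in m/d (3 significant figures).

Hydraulic gradient i = (165.82 − 164.51) / 816 = 1.31 / 816 = 0.001605
t = 10.1 years = 3687 d
v = L / t = 949 / 3687 = 0.2574 m/d
K = v · n / i = 0.2574 × 0.26 / 0.001605 = 41.7 m/d

41.7 m/d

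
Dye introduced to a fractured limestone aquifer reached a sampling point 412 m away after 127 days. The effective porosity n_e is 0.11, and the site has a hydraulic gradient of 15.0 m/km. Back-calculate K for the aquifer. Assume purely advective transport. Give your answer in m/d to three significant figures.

v = L / t = 412 / 127 = 3.244 m/d
K = v · n / i = 3.244 × 0.11 / 0.015 = 23.8 m/d

23.8 m/d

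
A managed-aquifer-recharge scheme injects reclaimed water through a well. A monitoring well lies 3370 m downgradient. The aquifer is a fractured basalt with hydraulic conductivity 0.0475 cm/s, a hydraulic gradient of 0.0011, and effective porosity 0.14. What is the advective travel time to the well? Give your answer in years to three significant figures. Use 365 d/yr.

K = 0.0475 cm/s × 864 = 41.04 m/d
Darcy flux q = K·i = 41.04 × 0.0011 = 0.04514 m/d
v_s = q/n_e = 0.04514/0.14 = 0.3225 m/d
t = L / v = 3370 / 0.3225 = 10450 d
   = 10450 / 365 = 28.6 yr

28.6 years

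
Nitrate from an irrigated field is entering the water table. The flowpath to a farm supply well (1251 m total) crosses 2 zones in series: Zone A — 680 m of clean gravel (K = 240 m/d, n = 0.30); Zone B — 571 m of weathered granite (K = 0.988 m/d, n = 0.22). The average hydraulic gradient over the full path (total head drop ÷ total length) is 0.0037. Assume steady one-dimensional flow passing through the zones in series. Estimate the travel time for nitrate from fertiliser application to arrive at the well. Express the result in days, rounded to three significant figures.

For zones in series the flux q is common to all zones; the equivalent conductivity is the harmonic (thickness-weighted) mean, K_eq = L_total / Σ(L_j/K_j).
Σ(L/K) = 680/240 + 571/0.988 = 2.833 + 577.9 = 580.8 d
K_eq = L_total / Σ(L/K) = 1251 / 580.8 = 2.154 m/d
q = K_eq · i = 2.154 × 0.0037 = 0.007970 m/d (same in every zone)
Zone A: v = q/n = 0.007970/0.30 = 0.02657 m/d → t_A = 680/0.02657 = 25600 d
Zone B: v = q/n = 0.007970/0.22 = 0.03623 m/d → t_B = 571/0.03623 = 15760 d
Total t = 25600 + 15760 = 41360 d

41400 days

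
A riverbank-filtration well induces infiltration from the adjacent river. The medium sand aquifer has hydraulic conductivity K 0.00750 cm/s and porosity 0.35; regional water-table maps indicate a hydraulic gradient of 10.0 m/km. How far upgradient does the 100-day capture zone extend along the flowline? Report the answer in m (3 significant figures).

18.5 m

K = 0.00750 cm/s × 864 = 6.480 m/d
q = Ki = 6.480 × 0.010 = 0.06480 m/d
Seepage velocity v = q / n = 0.06480 / 0.35 = 0.1851 m/d
L = v × T = 0.1851 × 100 = 18.51 m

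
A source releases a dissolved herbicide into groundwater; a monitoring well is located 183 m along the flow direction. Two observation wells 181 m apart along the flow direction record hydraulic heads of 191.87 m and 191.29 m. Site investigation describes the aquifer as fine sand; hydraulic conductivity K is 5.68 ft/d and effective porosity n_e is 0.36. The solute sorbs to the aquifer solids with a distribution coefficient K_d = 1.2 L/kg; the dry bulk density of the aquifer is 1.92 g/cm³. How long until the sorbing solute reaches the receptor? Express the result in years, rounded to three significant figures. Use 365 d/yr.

Hydraulic gradient i = (191.87 − 191.29) / 181 = 0.58 / 181 = 0.003204
K = 5.68 ft/d × 0.3048 = 1.731 m/d
q = Ki = 1.731 × 0.003204 = 0.005548 m/d
v_s = q/n_e = 0.005548/0.36 = 0.01541 m/d
Retardation R = 1 + ρ_b·K_d/n = 1 + 1.92×1.2/0.36 = 7.400
Contaminant velocity v_c = v/R = 0.01541/7.400 = 0.002082 m/d
t = L/v_c = 183/0.002082 = 87880 d
   = 87880/365 = 241 yr

241 years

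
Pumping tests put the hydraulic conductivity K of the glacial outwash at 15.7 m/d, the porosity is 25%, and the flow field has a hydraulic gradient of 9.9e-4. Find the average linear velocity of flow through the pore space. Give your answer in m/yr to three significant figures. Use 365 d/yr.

22.7 m/yr

Specific discharge q = 15.7 × 9.9e-4 = 0.01554 m/d
Seepage velocity v = q / n = 0.01554 / 0.25 = 0.06217 m/d
   = 0.06217 × 365 = 22.7 m/yr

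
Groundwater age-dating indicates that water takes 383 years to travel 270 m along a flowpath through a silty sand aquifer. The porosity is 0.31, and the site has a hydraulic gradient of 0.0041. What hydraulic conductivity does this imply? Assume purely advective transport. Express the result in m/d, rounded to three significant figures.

t = 383 years = 139800 d
v = L / t = 270 / 139800 = 0.001931 m/d
K = v · n / i = 0.001931 × 0.31 / 0.0041 = 0.146 m/d

0.146 m/d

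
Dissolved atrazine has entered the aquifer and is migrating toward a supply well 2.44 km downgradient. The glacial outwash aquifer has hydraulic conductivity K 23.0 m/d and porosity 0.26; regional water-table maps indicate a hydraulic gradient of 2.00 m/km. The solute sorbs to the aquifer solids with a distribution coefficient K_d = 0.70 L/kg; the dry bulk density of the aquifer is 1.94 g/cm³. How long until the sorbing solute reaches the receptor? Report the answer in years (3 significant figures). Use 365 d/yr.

235 years

Specific discharge q = 23.0 × 0.0020 = 0.04600 m/d
Average linear velocity = 0.04600 / 0.26 = 0.1769 m/d
Retardation R = 1 + ρ_b·K_d/n = 1 + 1.94×0.70/0.26 = 6.223
Contaminant velocity v_c = v/R = 0.1769/6.223 = 0.02843 m/d
L = 2.44 km = 2440 m
t = L/v_c = 2440/0.02843 = 85820 d
   = 85820/365 = 235 yr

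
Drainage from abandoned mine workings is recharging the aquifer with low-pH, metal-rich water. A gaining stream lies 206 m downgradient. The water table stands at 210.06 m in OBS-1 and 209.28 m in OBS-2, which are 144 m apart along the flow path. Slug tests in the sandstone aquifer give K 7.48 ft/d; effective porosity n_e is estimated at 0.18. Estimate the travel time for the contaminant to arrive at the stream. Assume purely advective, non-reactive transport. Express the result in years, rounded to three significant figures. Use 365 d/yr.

Hydraulic gradient i = (210.06 − 209.28) / 144 = 0.78 / 144 = 0.005417
K = 7.48 ft/d × 0.3048 = 2.280 m/d
q = Ki = 2.280 × 0.005417 = 0.01235 m/d
v_s = q/n_e = 0.01235/0.18 = 0.06861 m/d
t = L / v = 206 / 0.06861 = 3003 d
   = 3003 / 365 = 8.23 yr

8.23 years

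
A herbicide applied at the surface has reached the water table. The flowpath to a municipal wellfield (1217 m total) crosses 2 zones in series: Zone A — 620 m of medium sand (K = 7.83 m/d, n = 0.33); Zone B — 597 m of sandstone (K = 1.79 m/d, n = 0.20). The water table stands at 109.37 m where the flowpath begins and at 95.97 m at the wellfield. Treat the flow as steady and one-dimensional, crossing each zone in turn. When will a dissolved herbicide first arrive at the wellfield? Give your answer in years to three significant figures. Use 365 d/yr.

27.3 years

Total head drop ΔH = 109.37 − 95.97 = 13.40 m
Continuity: the same q passes through each zone, so ΔH = q·Σ(L_j/K_j) — the zones act as resistances in series.
Σ(L/K) = 620/7.83 + 597/1.79 = 79.18 + 333.5 = 412.7 d
q = ΔH / Σ(L/K) = 13.40 / 412.7 = 0.03247 m/d (same in every zone)
Zone A: v = q/n = 0.03247/0.33 = 0.09839 m/d → t_A = 620/0.09839 = 6301 d
Zone B: v = q/n = 0.03247/0.20 = 0.1623 m/d → t_B = 597/0.1623 = 3677 d
Total t = 6301 + 3677 = 9979 d
   = 9979 / 365 = 27.3 yr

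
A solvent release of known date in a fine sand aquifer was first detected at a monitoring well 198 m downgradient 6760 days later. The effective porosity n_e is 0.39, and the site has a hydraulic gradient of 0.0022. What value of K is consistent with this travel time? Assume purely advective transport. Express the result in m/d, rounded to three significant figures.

5.19 m/d

v = L / t = 198 / 6760 = 0.02929 m/d
K = v · n / i = 0.02929 × 0.39 / 0.0022 = 5.19 m/d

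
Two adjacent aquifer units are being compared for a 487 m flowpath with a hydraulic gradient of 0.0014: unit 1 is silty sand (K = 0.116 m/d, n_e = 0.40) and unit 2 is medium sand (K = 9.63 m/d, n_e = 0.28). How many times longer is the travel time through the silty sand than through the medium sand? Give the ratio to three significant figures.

119

Unit 1 (silty sand): v = 0.116×0.0014/0.40 = 4.060e-4 m/d, t = 487/4.060e-4 = 1.200e6 d
Unit 2 (medium sand): v = 9.63×0.0014/0.28 = 0.04815 m/d, t = 487/0.04815 = 10110 d
t(silty sand) / t(medium sand) = 1.200e6/10110 = 119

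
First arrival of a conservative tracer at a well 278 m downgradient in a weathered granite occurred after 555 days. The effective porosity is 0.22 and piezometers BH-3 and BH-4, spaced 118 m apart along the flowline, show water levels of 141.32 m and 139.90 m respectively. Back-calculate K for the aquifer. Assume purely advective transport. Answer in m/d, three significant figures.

9.16 m/d

Hydraulic gradient i = (141.32 − 139.90) / 118 = 1.42 / 118 = 0.01203
v = L / t = 278 / 555 = 0.5009 m/d
K = v · n / i = 0.5009 × 0.22 / 0.01203 = 9.16 m/d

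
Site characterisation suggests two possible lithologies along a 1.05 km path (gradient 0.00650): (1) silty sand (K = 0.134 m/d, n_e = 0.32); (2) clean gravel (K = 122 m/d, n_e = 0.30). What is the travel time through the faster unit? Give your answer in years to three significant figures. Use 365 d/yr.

1.09 years

Unit 1 (silty sand): v = 0.134×0.0065/0.32 = 0.002722 m/d, t = 1050/0.002722 = 385800 d
Unit 2 (clean gravel): v = 122×0.0065/0.30 = 2.643 m/d, t = 1050/2.643 = 397.2 d
Faster: 397.2 d / 365 = 1.09 yr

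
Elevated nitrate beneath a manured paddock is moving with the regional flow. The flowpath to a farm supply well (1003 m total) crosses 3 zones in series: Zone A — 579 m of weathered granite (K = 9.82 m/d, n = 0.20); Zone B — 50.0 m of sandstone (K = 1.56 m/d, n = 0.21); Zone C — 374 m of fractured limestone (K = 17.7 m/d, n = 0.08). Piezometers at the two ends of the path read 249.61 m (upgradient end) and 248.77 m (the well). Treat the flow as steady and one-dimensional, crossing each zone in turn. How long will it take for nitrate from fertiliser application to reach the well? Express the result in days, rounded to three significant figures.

Total head drop ΔH = 249.61 − 248.77 = 0.84 m
Continuity: the same q passes through each zone, so ΔH = q·Σ(L_j/K_j) — the zones act as resistances in series.
Σ(L/K) = 579/9.82 + 50.0/1.56 + 374/17.7 = 58.96 + 32.05 + 21.13 = 112.1 d
q = ΔH / Σ(L/K) = 0.84 / 112.1 = 0.007490 m/d (same in every zone)
Zone A: v = q/n = 0.007490/0.20 = 0.03745 m/d → t_A = 579/0.03745 = 15460 d
Zone B: v = q/n = 0.007490/0.21 = 0.03567 m/d → t_B = 50.0/0.03567 = 1402 d
Zone C: v = q/n = 0.007490/0.08 = 0.09363 m/d → t_C = 374/0.09363 = 3994 d
Total t = 15460 + 1402 + 3994 = 20860 d

20900 days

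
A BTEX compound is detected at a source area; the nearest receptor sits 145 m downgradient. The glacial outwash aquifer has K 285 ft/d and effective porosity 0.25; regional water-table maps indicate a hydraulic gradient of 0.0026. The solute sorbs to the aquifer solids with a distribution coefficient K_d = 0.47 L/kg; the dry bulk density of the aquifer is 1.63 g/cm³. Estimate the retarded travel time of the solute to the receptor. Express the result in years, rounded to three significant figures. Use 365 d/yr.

K = 285 ft/d × 0.3048 = 86.87 m/d
Specific discharge q = 86.87 × 0.0026 = 0.2259 m/d
Seepage velocity v = q / n = 0.2259 / 0.25 = 0.9034 m/d
Retardation R = 1 + ρ_b·K_d/n = 1 + 1.63×0.47/0.25 = 4.064
Contaminant velocity v_c = v/R = 0.9034/4.064 = 0.2223 m/d
t = L/v_c = 145/0.2223 = 652.3 d
   = 652.3/365 = 1.79 yr

1.79 years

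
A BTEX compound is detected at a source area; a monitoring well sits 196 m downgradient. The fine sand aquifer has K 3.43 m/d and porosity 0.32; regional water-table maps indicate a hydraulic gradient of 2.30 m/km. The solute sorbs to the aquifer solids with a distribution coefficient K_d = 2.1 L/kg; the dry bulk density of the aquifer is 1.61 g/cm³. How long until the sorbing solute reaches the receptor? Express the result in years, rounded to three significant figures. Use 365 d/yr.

252 years

q = Ki = 3.43 × 0.0023 = 0.007889 m/d
Average linear velocity = 0.007889 / 0.32 = 0.02465 m/d
Retardation R = 1 + ρ_b·K_d/n = 1 + 1.61×2.1/0.32 = 11.57
Contaminant velocity v_c = v/R = 0.02465/11.57 = 0.002132 m/d
t = L/v_c = 196/0.002132 = 91950 d
   = 91950/365 = 252 yr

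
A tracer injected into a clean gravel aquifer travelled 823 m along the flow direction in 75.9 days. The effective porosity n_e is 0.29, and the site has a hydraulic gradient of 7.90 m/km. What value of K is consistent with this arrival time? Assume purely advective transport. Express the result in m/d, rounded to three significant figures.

398 m/d

v = L / t = 823 / 75.9 = 10.84 m/d
K = v · n / i = 10.84 × 0.29 / 0.0079 = 398 m/d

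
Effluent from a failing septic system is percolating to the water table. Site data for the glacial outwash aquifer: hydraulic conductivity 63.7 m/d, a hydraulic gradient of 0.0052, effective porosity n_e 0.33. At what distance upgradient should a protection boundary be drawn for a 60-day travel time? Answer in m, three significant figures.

60.2 m

q = Ki = 63.7 × 0.0052 = 0.3312 m/d
v = Ki/n = 63.7·0.0052/0.33 = 1.004 m/d
L = v × T = 1.004 × 60 = 60.23 m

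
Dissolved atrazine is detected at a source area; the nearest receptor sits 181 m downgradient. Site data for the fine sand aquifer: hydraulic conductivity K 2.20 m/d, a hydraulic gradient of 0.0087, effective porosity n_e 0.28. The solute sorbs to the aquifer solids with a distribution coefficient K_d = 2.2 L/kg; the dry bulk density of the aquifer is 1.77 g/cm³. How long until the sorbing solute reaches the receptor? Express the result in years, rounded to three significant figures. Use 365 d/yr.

108 years

q = Ki = 2.20 × 0.0087 = 0.01914 m/d
v_s = q/n_e = 0.01914/0.28 = 0.06836 m/d
Retardation R = 1 + ρ_b·K_d/n = 1 + 1.77×2.2/0.28 = 14.91
Contaminant velocity v_c = v/R = 0.06836/14.91 = 0.004586 m/d
t = L/v_c = 181/0.004586 = 39470 d
   = 39470/365 = 108 yr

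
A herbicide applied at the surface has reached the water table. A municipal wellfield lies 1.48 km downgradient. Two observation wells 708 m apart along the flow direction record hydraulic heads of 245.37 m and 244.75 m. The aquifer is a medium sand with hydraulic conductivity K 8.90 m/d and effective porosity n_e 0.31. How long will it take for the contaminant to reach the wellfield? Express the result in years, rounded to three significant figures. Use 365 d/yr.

161 years

Hydraulic gradient i = (245.37 − 244.75) / 708 = 0.62 / 708 = 8.757e-4
Specific discharge q = 8.90 × 8.757e-4 = 0.007794 m/d
Seepage velocity v = q / n = 0.007794 / 0.31 = 0.02514 m/d
L = 1.48 km = 1480 m
t = L / v = 1480 / 0.02514 = 58870 d
   = 58870 / 365 = 161 yr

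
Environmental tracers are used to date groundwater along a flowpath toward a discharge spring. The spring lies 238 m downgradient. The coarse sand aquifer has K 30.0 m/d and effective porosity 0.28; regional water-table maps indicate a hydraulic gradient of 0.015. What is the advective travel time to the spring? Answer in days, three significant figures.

Specific discharge q = 30.0 × 0.015 = 0.4500 m/d
v_s = q/n_e = 0.4500/0.28 = 1.607 m/d
t = L / v = 238 / 1.607 = 148.1 d

148 days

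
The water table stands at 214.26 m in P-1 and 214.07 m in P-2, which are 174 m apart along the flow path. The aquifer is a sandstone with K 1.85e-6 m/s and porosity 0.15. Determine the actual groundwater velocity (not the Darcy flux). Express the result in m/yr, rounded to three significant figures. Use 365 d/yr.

0.425 m/yr

Hydraulic gradient i = (214.26 − 214.07) / 174 = 0.19 / 174 = 0.001092
K = 1.85e-6 m/s × 86400 s/d = 0.1598 m/d
q = Ki = 0.1598 × 0.001092 = 1.745e-4 m/d
Seepage velocity v = q / n = 1.745e-4 / 0.15 = 0.001164 m/d
   = 0.001164 × 365 = 0.425 m/yr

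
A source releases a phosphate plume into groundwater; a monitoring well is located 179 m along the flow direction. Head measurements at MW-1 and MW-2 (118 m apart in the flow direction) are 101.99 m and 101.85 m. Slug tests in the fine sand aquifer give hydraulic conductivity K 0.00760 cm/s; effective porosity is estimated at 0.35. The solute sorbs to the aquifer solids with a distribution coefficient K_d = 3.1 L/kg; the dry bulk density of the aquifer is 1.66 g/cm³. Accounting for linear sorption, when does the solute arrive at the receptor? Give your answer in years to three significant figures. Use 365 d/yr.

Hydraulic gradient i = (101.99 − 101.85) / 118 = 0.14 / 118 = 0.001186
K = 0.00760 cm/s × 864 = 6.566 m/d
Darcy flux q = K·i = 6.566 × 0.001186 = 0.007791 m/d
Average linear velocity = 0.007791 / 0.35 = 0.02226 m/d
Retardation R = 1 + ρ_b·K_d/n = 1 + 1.66×3.1/0.35 = 15.70
Contaminant velocity v_c = v/R = 0.02226/15.70 = 0.001418 m/d
t = L/v_c = 179/0.001418 = 126300 d
   = 126300/365 = 346 yr

346 years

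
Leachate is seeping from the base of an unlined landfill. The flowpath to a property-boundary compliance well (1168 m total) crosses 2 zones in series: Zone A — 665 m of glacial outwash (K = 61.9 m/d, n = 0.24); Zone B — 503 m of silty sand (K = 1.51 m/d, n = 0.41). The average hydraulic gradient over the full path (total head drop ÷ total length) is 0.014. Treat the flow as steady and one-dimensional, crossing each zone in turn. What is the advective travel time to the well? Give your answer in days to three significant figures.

Continuity: the same q passes through each zone, so ΔH = q·Σ(L_j/K_j) — the zones act as resistances in series.
Σ(L/K) = 665/61.9 + 503/1.51 = 10.74 + 333.1 = 343.9 d
K_eq = L_total / Σ(L/K) = 1168 / 343.9 = 3.397 m/d
q = K_eq · i = 3.397 × 0.014 = 0.04755 m/d (same in every zone)
Zone A: v = q/n = 0.04755/0.24 = 0.1981 m/d → t_A = 665/0.1981 = 3356 d
Zone B: v = q/n = 0.04755/0.41 = 0.1160 m/d → t_B = 503/0.1160 = 4337 d
Total t = 3356 + 4337 = 7693 d

7690 days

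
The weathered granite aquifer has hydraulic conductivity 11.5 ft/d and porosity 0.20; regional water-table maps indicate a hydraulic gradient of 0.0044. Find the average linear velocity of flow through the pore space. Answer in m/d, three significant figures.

K = 11.5 ft/d × 0.3048 = 3.505 m/d
q = Ki = 3.505 × 0.0044 = 0.01542 m/d
v_s = q/n_e = 0.01542/0.20 = 0.07711 m/d

0.0771 m/d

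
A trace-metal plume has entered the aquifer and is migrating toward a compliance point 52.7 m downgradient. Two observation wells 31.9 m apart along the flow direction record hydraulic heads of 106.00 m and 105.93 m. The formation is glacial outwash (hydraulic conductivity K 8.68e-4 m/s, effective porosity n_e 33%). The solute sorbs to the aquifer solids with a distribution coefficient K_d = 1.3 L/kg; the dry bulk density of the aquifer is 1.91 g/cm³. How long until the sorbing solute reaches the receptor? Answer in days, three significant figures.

901 days

Hydraulic gradient i = (106.00 − 105.93) / 31.9 = 0.07 / 31.9 = 0.002194
K = 8.68e-4 m/s × 86400 s/d = 75.00 m/d
q = Ki = 75.00 × 0.002194 = 0.1646 m/d
v = Ki/n = 75.00·0.002194/0.33 = 0.4987 m/d
Retardation R = 1 + ρ_b·K_d/n = 1 + 1.91×1.3/0.33 = 8.524
Contaminant velocity v_c = v/R = 0.4987/8.524 = 0.05850 m/d
t = L/v_c = 52.7/0.05850 = 900.8 d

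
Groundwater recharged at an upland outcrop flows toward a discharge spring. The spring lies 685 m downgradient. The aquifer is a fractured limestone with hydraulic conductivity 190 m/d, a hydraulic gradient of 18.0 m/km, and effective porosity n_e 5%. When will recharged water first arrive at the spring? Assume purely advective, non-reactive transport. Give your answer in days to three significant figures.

Specific discharge q = 190 × 0.018 = 3.420 m/d
Seepage velocity v = q / n = 3.420 / 0.05 = 68.40 m/d
t = L / v = 685 / 68.40 = 10.01 d

10.0 days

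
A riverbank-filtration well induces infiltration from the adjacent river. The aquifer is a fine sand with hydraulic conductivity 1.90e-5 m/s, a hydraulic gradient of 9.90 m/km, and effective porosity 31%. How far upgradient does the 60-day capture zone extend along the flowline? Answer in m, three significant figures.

K = 1.90e-5 m/s × 86400 s/d = 1.642 m/d
Darcy flux q = K·i = 1.642 × 0.0099 = 0.01625 m/d
Seepage velocity v = q / n = 0.01625 / 0.31 = 0.05243 m/d
L = v × T = 0.05243 × 60 = 3.146 m

3.15 m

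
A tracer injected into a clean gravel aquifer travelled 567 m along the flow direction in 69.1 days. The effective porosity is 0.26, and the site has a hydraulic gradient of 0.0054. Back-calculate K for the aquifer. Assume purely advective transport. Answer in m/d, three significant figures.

395 m/d

v = L / t = 567 / 69.1 = 8.205 m/d
K = v · n / i = 8.205 × 0.26 / 0.0054 = 395 m/d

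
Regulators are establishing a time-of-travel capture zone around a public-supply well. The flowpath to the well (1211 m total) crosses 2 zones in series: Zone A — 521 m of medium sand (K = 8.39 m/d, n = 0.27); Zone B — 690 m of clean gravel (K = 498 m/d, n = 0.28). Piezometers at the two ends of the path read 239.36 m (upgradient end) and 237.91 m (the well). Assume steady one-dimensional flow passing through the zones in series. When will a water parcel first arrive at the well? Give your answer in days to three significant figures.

14600 days

Total head drop ΔH = 239.36 − 237.91 = 1.45 m
Continuity: the same q passes through each zone, so ΔH = q·Σ(L_j/K_j) — the zones act as resistances in series.
Σ(L/K) = 521/8.39 + 690/498 = 62.10 + 1.386 = 63.48 d
q = ΔH / Σ(L/K) = 1.45 / 63.48 = 0.02284 m/d (same in every zone)
Zone A: v = q/n = 0.02284/0.27 = 0.08460 m/d → t_A = 521/0.08460 = 6159 d
Zone B: v = q/n = 0.02284/0.28 = 0.08157 m/d → t_B = 690/0.08157 = 8459 d
Total t = 6159 + 8459 = 14620 d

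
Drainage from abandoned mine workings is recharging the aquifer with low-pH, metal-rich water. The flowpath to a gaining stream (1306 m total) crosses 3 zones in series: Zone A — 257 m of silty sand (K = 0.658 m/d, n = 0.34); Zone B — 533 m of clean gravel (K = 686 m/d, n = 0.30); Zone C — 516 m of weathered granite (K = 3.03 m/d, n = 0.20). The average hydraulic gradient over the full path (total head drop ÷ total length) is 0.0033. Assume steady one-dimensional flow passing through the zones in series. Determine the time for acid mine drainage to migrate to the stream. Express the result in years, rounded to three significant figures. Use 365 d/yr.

125 years

Continuity: the same q passes through each zone, so ΔH = q·Σ(L_j/K_j) — the zones act as resistances in series.
Σ(L/K) = 257/0.658 + 533/686 + 516/3.03 = 390.6 + 0.7770 + 170.3 = 561.7 d
K_eq = L_total / Σ(L/K) = 1306 / 561.7 = 2.325 m/d
q = K_eq · i = 2.325 × 0.0033 = 0.007673 m/d (same in every zone)
Zone A: v = q/n = 0.007673/0.34 = 0.02257 m/d → t_A = 257/0.02257 = 11390 d
Zone B: v = q/n = 0.007673/0.30 = 0.02558 m/d → t_B = 533/0.02558 = 20840 d
Zone C: v = q/n = 0.007673/0.20 = 0.03837 m/d → t_C = 516/0.03837 = 13450 d
Total t = 11390 + 20840 + 13450 = 45670 d
   = 45670 / 365 = 125 yr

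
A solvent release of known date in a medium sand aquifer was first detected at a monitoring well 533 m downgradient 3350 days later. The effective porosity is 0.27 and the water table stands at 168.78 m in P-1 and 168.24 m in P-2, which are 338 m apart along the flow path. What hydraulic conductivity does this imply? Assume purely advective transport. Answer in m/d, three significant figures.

26.9 m/d

Hydraulic gradient i = (168.78 − 168.24) / 338 = 0.54 / 338 = 0.001598
v = L / t = 533 / 3350 = 0.1591 m/d
K = v · n / i = 0.1591 × 0.27 / 0.001598 = 26.9 m/d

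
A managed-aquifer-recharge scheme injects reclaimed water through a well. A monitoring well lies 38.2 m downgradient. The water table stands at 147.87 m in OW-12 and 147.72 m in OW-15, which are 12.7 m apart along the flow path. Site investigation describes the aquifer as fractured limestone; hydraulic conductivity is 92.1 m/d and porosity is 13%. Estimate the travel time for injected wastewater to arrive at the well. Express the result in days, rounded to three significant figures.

Hydraulic gradient i = (147.87 − 147.72) / 12.7 = 0.15 / 12.7 = 0.01181
Specific discharge q = 92.1 × 0.01181 = 1.088 m/d
v_s = q/n_e = 1.088/0.13 = 8.368 m/d
t = L / v = 38.2 / 8.368 = 4.565 d

4.57 days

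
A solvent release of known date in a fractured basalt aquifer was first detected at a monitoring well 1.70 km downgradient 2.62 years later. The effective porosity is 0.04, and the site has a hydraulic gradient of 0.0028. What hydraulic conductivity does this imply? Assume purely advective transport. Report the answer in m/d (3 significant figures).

t = 2.62 years = 956.3 d
L = 1.70 km = 1700 m
v = L / t = 1700 / 956.3 = 1.778 m/d
K = v · n / i = 1.778 × 0.04 / 0.0028 = 25.4 m/d

25.4 m/d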